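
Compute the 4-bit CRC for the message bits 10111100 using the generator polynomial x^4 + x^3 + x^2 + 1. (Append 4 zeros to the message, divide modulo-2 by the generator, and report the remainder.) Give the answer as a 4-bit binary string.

0100

Append 4 zeros: 101111000000. Divide by 11101 (XOR where the leading bit is 1):
  pos 0: 10111 XOR 11101 = 01010
  pos 1: 10101 XOR 11101 = 01000
  pos 2: 10000 XOR 11101 = 01101
  pos 3: 11010 XOR 11101 = 00111
  pos 5: 11100 XOR 11101 = 00001
Remainder (last 4 bits) = 0100. This is the CRC / FCS.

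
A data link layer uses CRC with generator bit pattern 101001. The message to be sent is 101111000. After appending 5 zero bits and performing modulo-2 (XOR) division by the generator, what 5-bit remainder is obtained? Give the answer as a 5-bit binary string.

Append 5 zeros: 10111100000000. Divide by 101001 (XOR where the leading bit is 1):
  pos 0: 101111 XOR 101001 = 000110
  pos 3: 110000 XOR 101001 = 011001
  pos 4: 110010 XOR 101001 = 011011
  pos 5: 110110 XOR 101001 = 011111
  pos 6: 111110 XOR 101001 = 010111
  pos 7: 101110 XOR 101001 = 000111
Remainder (last 5 bits) = 01110. This is the CRC / FCS.

01110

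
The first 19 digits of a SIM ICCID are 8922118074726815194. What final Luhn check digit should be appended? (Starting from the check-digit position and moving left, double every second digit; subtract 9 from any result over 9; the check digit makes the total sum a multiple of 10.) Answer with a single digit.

Partial digits right→left: 4 9 1 5 1 8 6 2 7 4 7 0 8 1 1 2 2 9 8
Double every second digit counting from the check-digit position (so the 1st, 3rd, 5th, ... of the partial from the right).
  doubled (with −9 where >9): 8 2 2 3 5 5 7 2 4 7 → sum 45
  kept as-is: 9 5 8 2 4 0 1 2 9 → sum 40
Total = 45 + 40 = 85.
Check digit = (10 − (85 mod 10)) mod 10 = 5.

5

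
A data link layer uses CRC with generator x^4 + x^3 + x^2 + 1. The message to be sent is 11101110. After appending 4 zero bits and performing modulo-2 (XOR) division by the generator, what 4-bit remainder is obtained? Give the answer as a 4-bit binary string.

Append 4 zeros: 111011100000. Divide by 11101 (XOR where the leading bit is 1):
  pos 0: 11101 XOR 11101 = 00000
  pos 5: 11000 XOR 11101 = 00101
  pos 7: 10100 XOR 11101 = 01001
Remainder (last 4 bits) = 1001. This is the CRC / FCS.

1001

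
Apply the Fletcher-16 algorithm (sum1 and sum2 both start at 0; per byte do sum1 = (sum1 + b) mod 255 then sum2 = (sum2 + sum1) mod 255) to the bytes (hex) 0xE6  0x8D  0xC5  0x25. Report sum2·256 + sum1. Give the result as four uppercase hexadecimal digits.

Running sums (mod 255):
  after byte 0 (0xE6): sum1=230, sum2=230
  after byte 1 (0x8D): sum1=116, sum2=91
  after byte 2 (0xC5): sum1=58, sum2=149
  after byte 3 (0x25): sum1=95, sum2=244
Checksum = sum2·256 + sum1 = 244·256 + 95 = 62559 = 0xF45F.

F45F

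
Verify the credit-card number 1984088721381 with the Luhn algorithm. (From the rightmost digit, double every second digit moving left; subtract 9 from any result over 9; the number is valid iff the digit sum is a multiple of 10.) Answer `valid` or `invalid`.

From the right, keep odd positions and double even positions (subtract 9 from any doubled value over 9):
  doubled (positions 2,4,...): 7 2 5 7 8 9 → sum 38
  kept (positions 1,3,...): 1 3 2 8 0 8 1 → sum 23
Total = 61.
61 mod 10 = 1, so the number is invalid.

invalid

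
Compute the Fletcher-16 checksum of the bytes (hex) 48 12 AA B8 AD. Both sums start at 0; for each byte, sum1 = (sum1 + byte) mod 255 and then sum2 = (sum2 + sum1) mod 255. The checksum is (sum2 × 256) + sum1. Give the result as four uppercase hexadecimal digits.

D06B

Running sums (mod 255):
  after byte 0 (48): sum1=72, sum2=72
  after byte 1 (12): sum1=90, sum2=162
  after byte 2 (AA): sum1=5, sum2=167
  after byte 3 (B8): sum1=189, sum2=101
  after byte 4 (AD): sum1=107, sum2=208
Checksum = sum2·256 + sum1 = 208·256 + 107 = 53355 = 0xD06B.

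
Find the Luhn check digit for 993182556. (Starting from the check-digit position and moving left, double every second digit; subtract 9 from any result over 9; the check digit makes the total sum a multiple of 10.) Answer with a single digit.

7

Partial digits right→left: 6 5 5 2 8 1 3 9 9
Double every second digit counting from the check-digit position (so the 1st, 3rd, 5th, ... of the partial from the right).
  doubled (with −9 where >9): 3 1 7 6 9 → sum 26
  kept as-is: 5 2 1 9 → sum 17
Total = 26 + 17 = 43.
Check digit = (10 − (43 mod 10)) mod 10 = 7.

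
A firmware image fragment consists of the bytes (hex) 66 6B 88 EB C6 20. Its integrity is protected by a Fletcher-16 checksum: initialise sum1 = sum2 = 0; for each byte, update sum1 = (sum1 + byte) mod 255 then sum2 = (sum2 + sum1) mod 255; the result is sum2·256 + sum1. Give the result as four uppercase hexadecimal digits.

Running sums (mod 255):
  after byte 0 (66): sum1=102, sum2=102
  after byte 1 (6B): sum1=209, sum2=56
  after byte 2 (88): sum1=90, sum2=146
  after byte 3 (EB): sum1=70, sum2=216
  after byte 4 (C6): sum1=13, sum2=229
  after byte 5 (20): sum1=45, sum2=19
Checksum = sum2·256 + sum1 = 19·256 + 45 = 4909 = 0x132D.

132D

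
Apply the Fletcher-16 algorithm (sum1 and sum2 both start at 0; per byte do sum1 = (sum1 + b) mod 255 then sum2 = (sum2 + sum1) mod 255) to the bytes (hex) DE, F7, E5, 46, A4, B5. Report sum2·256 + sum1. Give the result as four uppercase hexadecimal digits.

7A5D

Running sums (mod 255):
  after byte 0 (DE): sum1=222, sum2=222
  after byte 1 (F7): sum1=214, sum2=181
  after byte 2 (E5): sum1=188, sum2=114
  after byte 3 (46): sum1=3, sum2=117
  after byte 4 (A4): sum1=167, sum2=29
  after byte 5 (B5): sum1=93, sum2=122
Checksum = sum2·256 + sum1 = 122·256 + 93 = 31325 = 0x7A5D.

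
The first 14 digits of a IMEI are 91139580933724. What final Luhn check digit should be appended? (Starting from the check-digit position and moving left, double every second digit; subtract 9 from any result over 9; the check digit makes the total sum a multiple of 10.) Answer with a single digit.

Partial digits right→left: 4 2 7 3 3 9 0 8 5 9 3 1 1 9
Double every second digit counting from the check-digit position (so the 1st, 3rd, 5th, ... of the partial from the right).
  doubled (with −9 where >9): 8 5 6 0 1 6 2 → sum 28
  kept as-is: 2 3 9 8 9 1 9 → sum 41
Total = 28 + 41 = 69.
Check digit = (10 − (69 mod 10)) mod 10 = 1.

1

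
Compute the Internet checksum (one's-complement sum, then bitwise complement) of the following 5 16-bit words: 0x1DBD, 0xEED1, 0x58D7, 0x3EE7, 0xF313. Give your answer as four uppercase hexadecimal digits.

One's-complement addition (fold any carry out of bit 15 back into bit 0):
  0x1DBD + 0xEED1 = 0x10C8E → wrap carry → 0x0C8F
  0x0C8F + 0x58D7 = 0x06566
  0x6566 + 0x3EE7 = 0x0A44D
  0xA44D + 0xF313 = 0x19760 → wrap carry → 0x9761
One's-complement sum = 0x9761.
Checksum = ~0x9761 & 0xFFFF = 0x689E.

689E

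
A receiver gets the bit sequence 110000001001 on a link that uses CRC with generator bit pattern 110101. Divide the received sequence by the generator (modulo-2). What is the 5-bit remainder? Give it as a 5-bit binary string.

00000

Modulo-2 division of 110000001001 by 110101:
  pos 0: 110000 XOR 110101 = 000101
  pos 3: 101001 XOR 110101 = 011100
  pos 4: 111000 XOR 110101 = 001101
  pos 6: 110101 XOR 110101 = 000000
Remainder = 00000 (zero — the frame passes the CRC check).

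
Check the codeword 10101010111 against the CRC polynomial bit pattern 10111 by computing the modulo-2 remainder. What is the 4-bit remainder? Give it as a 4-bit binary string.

Modulo-2 division of 10101010111 by 10111:
  pos 0: 10101 XOR 10111 = 00010
  pos 3: 10010 XOR 10111 = 00101
  pos 5: 10111 XOR 10111 = 00000
Remainder = 0001 (nonzero — an error is detected).

0001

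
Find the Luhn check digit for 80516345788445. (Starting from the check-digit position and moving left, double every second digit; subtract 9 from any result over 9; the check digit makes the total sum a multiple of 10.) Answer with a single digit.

3

Partial digits right→left: 5 4 4 8 8 7 5 4 3 6 1 5 0 8
Double every second digit counting from the check-digit position (so the 1st, 3rd, 5th, ... of the partial from the right).
  doubled (with −9 where >9): 1 8 7 1 6 2 0 → sum 25
  kept as-is: 4 8 7 4 6 5 8 → sum 42
Total = 25 + 42 = 67.
Check digit = (10 − (67 mod 10)) mod 10 = 3.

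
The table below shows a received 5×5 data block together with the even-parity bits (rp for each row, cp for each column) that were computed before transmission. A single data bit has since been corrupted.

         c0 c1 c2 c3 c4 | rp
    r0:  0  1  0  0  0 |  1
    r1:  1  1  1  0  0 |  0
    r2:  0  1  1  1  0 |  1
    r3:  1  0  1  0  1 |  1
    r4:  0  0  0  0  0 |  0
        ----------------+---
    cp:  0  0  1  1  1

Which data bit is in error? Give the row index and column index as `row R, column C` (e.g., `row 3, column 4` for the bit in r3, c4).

Recompute each row's even parity and compare to rp:
  r0: data parity 1, sent rp 1 → ok
  r1: data parity 1, sent rp 0 → mismatch
  r2: data parity 1, sent rp 1 → ok
  r3: data parity 1, sent rp 1 → ok
  r4: data parity 0, sent rp 0 → ok
Recompute each column's even parity and compare to cp:
  c0: data parity 0, sent cp 0 → ok
  c1: data parity 1, sent cp 0 → mismatch
  c2: data parity 1, sent cp 1 → ok
  c3: data parity 1, sent cp 1 → ok
  c4: data parity 1, sent cp 1 → ok
Exactly one row (r1) and one column (c1) fail → the flipped bit is at their intersection.

row 1, column 1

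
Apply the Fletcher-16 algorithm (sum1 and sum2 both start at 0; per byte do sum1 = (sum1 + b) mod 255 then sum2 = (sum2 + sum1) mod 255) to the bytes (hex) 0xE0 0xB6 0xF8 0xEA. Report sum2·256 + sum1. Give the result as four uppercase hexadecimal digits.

847B

Running sums (mod 255):
  after byte 0 (0xE0): sum1=224, sum2=224
  after byte 1 (0xB6): sum1=151, sum2=120
  after byte 2 (0xF8): sum1=144, sum2=9
  after byte 3 (0xEA): sum1=123, sum2=132
Checksum = sum2·256 + sum1 = 132·256 + 123 = 33915 = 0x847B.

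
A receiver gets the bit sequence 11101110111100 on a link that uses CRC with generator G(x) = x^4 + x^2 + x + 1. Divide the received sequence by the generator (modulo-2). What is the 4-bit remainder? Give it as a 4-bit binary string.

0000

Modulo-2 division of 11101110111100 by 10111:
  pos 0: 11101 XOR 10111 = 01010
  pos 1: 10101 XOR 10111 = 00010
  pos 4: 10101 XOR 10111 = 00010
  pos 7: 10111 XOR 10111 = 00000
Remainder = 0000 (zero — the frame passes the CRC check).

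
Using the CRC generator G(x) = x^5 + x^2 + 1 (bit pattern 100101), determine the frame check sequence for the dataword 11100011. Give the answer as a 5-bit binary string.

10111

Append 5 zeros: 1110001100000. Divide by 100101 (XOR where the leading bit is 1):
  pos 0: 111000 XOR 100101 = 011101
  pos 1: 111011 XOR 100101 = 011110
  pos 2: 111101 XOR 100101 = 011000
  pos 3: 110000 XOR 100101 = 010101
  pos 4: 101010 XOR 100101 = 001111
  pos 6: 111100 XOR 100101 = 011001
  pos 7: 110010 XOR 100101 = 010111
Remainder (last 5 bits) = 10111. This is the CRC / FCS.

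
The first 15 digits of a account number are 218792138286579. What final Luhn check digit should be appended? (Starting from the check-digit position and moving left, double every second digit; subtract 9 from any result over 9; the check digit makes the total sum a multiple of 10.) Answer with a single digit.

Partial digits right→left: 9 7 5 6 8 2 8 3 1 2 9 7 8 1 2
Double every second digit counting from the check-digit position (so the 1st, 3rd, 5th, ... of the partial from the right).
  doubled (with −9 where >9): 9 1 7 7 2 9 7 4 → sum 46
  kept as-is: 7 6 2 3 2 7 1 → sum 28
Total = 46 + 28 = 74.
Check digit = (10 − (74 mod 10)) mod 10 = 6.

6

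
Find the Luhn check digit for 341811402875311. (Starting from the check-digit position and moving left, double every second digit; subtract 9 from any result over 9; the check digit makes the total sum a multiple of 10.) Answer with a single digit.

8

Partial digits right→left: 1 1 3 5 7 8 2 0 4 1 1 8 1 4 3
Double every second digit counting from the check-digit position (so the 1st, 3rd, 5th, ... of the partial from the right).
  doubled (with −9 where >9): 2 6 5 4 8 2 2 6 → sum 35
  kept as-is: 1 5 8 0 1 8 4 → sum 27
Total = 35 + 27 = 62.
Check digit = (10 − (62 mod 10)) mod 10 = 8.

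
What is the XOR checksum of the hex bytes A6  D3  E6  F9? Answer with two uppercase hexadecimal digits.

XOR the bytes together:
  start with 0xA6
  0xA6 ⊕ 0xD3 = 0x75
  0x75 ⊕ 0xE6 = 0x93
  0x93 ⊕ 0xF9 = 0x6A

6A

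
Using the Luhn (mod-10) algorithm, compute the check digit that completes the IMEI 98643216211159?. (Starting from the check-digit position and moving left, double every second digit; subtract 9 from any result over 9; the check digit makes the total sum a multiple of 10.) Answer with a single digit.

Partial digits right→left: 9 5 1 1 1 2 6 1 2 3 4 6 8 9
Double every second digit counting from the check-digit position (so the 1st, 3rd, 5th, ... of the partial from the right).
  doubled (with −9 where >9): 9 2 2 3 4 8 7 → sum 35
  kept as-is: 5 1 2 1 3 6 9 → sum 27
Total = 35 + 27 = 62.
Check digit = (10 − (62 mod 10)) mod 10 = 8.

8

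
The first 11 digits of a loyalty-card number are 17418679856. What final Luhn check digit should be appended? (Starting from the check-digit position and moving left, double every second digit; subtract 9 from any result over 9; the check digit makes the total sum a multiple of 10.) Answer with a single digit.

0

Partial digits right→left: 6 5 8 9 7 6 8 1 4 7 1
Double every second digit counting from the check-digit position (so the 1st, 3rd, 5th, ... of the partial from the right).
  doubled (with −9 where >9): 3 7 5 7 8 2 → sum 32
  kept as-is: 5 9 6 1 7 → sum 28
Total = 32 + 28 = 60.
Check digit = (10 − (60 mod 10)) mod 10 = 0.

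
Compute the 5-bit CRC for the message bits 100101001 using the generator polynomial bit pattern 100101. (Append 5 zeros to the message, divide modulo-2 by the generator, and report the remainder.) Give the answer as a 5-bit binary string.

00101

Append 5 zeros: 10010100100000. Divide by 100101 (XOR where the leading bit is 1):
  pos 0: 100101 XOR 100101 = 000000
  pos 8: 100000 XOR 100101 = 000101
Remainder (last 5 bits) = 00101. This is the CRC / FCS.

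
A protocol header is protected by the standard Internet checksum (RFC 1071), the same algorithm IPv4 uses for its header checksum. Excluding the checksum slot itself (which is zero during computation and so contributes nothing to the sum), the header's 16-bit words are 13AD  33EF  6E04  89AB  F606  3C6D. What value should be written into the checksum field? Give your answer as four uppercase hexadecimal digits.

8E3F

One's-complement addition (fold any carry out of bit 15 back into bit 0):
  0x13AD + 0x33EF = 0x0479C
  0x479C + 0x6E04 = 0x0B5A0
  0xB5A0 + 0x89AB = 0x13F4B → wrap carry → 0x3F4C
  0x3F4C + 0xF606 = 0x13552 → wrap carry → 0x3553
  0x3553 + 0x3C6D = 0x071C0
One's-complement sum = 0x71C0.
Checksum = ~0x71C0 & 0xFFFF = 0x8E3F.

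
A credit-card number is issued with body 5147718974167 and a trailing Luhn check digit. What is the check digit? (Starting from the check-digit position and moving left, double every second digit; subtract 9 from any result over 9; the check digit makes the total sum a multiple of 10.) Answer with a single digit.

9

Partial digits right→left: 7 6 1 4 7 9 8 1 7 7 4 1 5
Double every second digit counting from the check-digit position (so the 1st, 3rd, 5th, ... of the partial from the right).
  doubled (with −9 where >9): 5 2 5 7 5 8 1 → sum 33
  kept as-is: 6 4 9 1 7 1 → sum 28
Total = 33 + 28 = 61.
Check digit = (10 − (61 mod 10)) mod 10 = 9.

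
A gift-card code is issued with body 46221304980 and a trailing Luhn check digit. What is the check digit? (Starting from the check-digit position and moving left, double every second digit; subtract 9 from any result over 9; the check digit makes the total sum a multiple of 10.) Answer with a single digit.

4

Partial digits right→left: 0 8 9 4 0 3 1 2 2 6 4
Double every second digit counting from the check-digit position (so the 1st, 3rd, 5th, ... of the partial from the right).
  doubled (with −9 where >9): 0 9 0 2 4 8 → sum 23
  kept as-is: 8 4 3 2 6 → sum 23
Total = 23 + 23 = 46.
Check digit = (10 − (46 mod 10)) mod 10 = 4.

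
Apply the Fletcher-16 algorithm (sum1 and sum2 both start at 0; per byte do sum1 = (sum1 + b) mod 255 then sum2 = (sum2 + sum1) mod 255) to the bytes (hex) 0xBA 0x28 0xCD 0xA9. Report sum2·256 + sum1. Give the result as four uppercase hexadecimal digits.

Running sums (mod 255):
  after byte 0 (0xBA): sum1=186, sum2=186
  after byte 1 (0x28): sum1=226, sum2=157
  after byte 2 (0xCD): sum1=176, sum2=78
  after byte 3 (0xA9): sum1=90, sum2=168
Checksum = sum2·256 + sum1 = 168·256 + 90 = 43098 = 0xA85A.

A85A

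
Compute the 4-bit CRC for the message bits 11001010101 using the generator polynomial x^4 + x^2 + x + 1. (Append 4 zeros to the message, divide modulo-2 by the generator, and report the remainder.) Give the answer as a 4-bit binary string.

1100

Append 4 zeros: 110010101010000. Divide by 10111 (XOR where the leading bit is 1):
  pos 0: 11001 XOR 10111 = 01110
  pos 1: 11100 XOR 10111 = 01011
  pos 2: 10111 XOR 10111 = 00000
  pos 8: 10100 XOR 10111 = 00011
Remainder (last 4 bits) = 1100. This is the CRC / FCS.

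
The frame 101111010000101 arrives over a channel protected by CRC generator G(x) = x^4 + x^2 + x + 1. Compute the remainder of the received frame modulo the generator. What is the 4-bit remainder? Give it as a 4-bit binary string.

0000

Modulo-2 division of 101111010000101 by 10111:
  pos 0: 10111 XOR 10111 = 00000
  pos 5: 10100 XOR 10111 = 00011
  pos 8: 11001 XOR 10111 = 01110
  pos 9: 11100 XOR 10111 = 01011
  pos 10: 10111 XOR 10111 = 00000
Remainder = 0000 (zero — the frame passes the CRC check).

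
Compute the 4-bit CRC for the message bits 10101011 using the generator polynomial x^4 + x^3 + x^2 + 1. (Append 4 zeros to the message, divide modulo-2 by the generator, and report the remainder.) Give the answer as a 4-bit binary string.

Append 4 zeros: 101010110000. Divide by 11101 (XOR where the leading bit is 1):
  pos 0: 10101 XOR 11101 = 01000
  pos 1: 10000 XOR 11101 = 01101
  pos 2: 11011 XOR 11101 = 00110
  pos 4: 11010 XOR 11101 = 00111
  pos 6: 11100 XOR 11101 = 00001
Remainder (last 4 bits) = 0010. This is the CRC / FCS.

0010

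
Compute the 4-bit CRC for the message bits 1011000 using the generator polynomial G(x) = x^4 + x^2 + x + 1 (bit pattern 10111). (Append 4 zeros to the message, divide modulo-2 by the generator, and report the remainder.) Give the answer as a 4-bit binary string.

Append 4 zeros: 10110000000. Divide by 10111 (XOR where the leading bit is 1):
  pos 0: 10110 XOR 10111 = 00001
  pos 4: 10000 XOR 10111 = 00111
  pos 6: 11100 XOR 10111 = 01011
Remainder (last 4 bits) = 1011. This is the CRC / FCS.

1011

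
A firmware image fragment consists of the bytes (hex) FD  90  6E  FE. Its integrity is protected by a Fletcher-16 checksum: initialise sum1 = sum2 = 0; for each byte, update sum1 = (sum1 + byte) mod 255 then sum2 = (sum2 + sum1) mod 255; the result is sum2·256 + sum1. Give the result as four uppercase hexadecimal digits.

85FB

Running sums (mod 255):
  after byte 0 (FD): sum1=253, sum2=253
  after byte 1 (90): sum1=142, sum2=140
  after byte 2 (6E): sum1=252, sum2=137
  after byte 3 (FE): sum1=251, sum2=133
Checksum = sum2·256 + sum1 = 133·256 + 251 = 34299 = 0x85FB.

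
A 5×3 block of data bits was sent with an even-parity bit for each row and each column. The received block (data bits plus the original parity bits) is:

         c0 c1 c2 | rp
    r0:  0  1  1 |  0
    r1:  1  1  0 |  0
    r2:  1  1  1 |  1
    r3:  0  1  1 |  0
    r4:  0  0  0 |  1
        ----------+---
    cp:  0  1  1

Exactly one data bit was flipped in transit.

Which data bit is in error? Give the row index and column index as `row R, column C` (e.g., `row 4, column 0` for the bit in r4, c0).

Recompute each row's even parity and compare to rp:
  r0: data parity 0, sent rp 0 → ok
  r1: data parity 0, sent rp 0 → ok
  r2: data parity 1, sent rp 1 → ok
  r3: data parity 0, sent rp 0 → ok
  r4: data parity 0, sent rp 1 → mismatch
Recompute each column's even parity and compare to cp:
  c0: data parity 0, sent cp 0 → ok
  c1: data parity 0, sent cp 1 → mismatch
  c2: data parity 1, sent cp 1 → ok
Exactly one row (r4) and one column (c1) fail → the flipped bit is at their intersection.

row 4, column 1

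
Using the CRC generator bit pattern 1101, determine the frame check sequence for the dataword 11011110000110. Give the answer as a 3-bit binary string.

Append 3 zeros: 11011110000110000. Divide by 1101 (XOR where the leading bit is 1):
  pos 0: 1101 XOR 1101 = 0000
  pos 4: 1110 XOR 1101 = 0011
  pos 6: 1100 XOR 1101 = 0001
  pos 9: 1011 XOR 1101 = 0110
  pos 10: 1100 XOR 1101 = 0001
  pos 13: 1000 XOR 1101 = 0101
Remainder (last 3 bits) = 101. This is the CRC / FCS.

101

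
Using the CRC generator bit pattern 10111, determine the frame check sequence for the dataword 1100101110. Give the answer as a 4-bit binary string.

0101

Append 4 zeros: 11001011100000. Divide by 10111 (XOR where the leading bit is 1):
  pos 0: 11001 XOR 10111 = 01110
  pos 1: 11100 XOR 10111 = 01011
  pos 2: 10111 XOR 10111 = 00000
  pos 7: 11000 XOR 10111 = 01111
  pos 8: 11110 XOR 10111 = 01001
  pos 9: 10010 XOR 10111 = 00101
Remainder (last 4 bits) = 0101. This is the CRC / FCS.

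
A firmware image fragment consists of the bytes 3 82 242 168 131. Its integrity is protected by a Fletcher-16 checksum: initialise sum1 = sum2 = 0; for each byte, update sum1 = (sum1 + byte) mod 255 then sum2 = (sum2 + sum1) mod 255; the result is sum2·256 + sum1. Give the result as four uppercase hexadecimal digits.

0674

Running sums (mod 255):
  after byte 0 (3): sum1=3, sum2=3
  after byte 1 (82): sum1=85, sum2=88
  after byte 2 (242): sum1=72, sum2=160
  after byte 3 (168): sum1=240, sum2=145
  after byte 4 (131): sum1=116, sum2=6
Checksum = sum2·256 + sum1 = 6·256 + 116 = 1652 = 0x0674.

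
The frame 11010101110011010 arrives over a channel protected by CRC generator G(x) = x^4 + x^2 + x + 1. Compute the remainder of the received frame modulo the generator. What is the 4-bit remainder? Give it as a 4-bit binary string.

0000

Modulo-2 division of 11010101110011010 by 10111:
  pos 0: 11010 XOR 10111 = 01101
  pos 1: 11011 XOR 10111 = 01100
  pos 2: 11000 XOR 10111 = 01111
  pos 3: 11111 XOR 10111 = 01000
  pos 4: 10001 XOR 10111 = 00110
  pos 6: 11010 XOR 10111 = 01101
  pos 7: 11010 XOR 10111 = 01101
  pos 8: 11011 XOR 10111 = 01100
  pos 9: 11001 XOR 10111 = 01110
  pos 10: 11100 XOR 10111 = 01011
  pos 11: 10111 XOR 10111 = 00000
Remainder = 0000 (zero — the frame passes the CRC check).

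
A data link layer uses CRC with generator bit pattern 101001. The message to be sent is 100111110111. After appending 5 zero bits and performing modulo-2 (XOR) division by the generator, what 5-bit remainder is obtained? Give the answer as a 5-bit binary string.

Append 5 zeros: 10011111011100000. Divide by 101001 (XOR where the leading bit is 1):
  pos 0: 100111 XOR 101001 = 001110
  pos 2: 111011 XOR 101001 = 010010
  pos 3: 100100 XOR 101001 = 001101
  pos 5: 110111 XOR 101001 = 011110
  pos 6: 111101 XOR 101001 = 010100
  pos 7: 101000 XOR 101001 = 000001
Remainder (last 5 bits) = 10000. This is the CRC / FCS.

10000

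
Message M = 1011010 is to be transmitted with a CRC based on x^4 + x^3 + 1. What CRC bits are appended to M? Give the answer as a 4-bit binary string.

Append 4 zeros: 10110100000. Divide by 11001 (XOR where the leading bit is 1):
  pos 0: 10110 XOR 11001 = 01111
  pos 1: 11111 XOR 11001 = 00110
  pos 3: 11000 XOR 11001 = 00001
Remainder (last 4 bits) = 1000. This is the CRC / FCS.

1000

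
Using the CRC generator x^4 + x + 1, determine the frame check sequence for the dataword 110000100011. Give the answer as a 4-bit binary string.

Append 4 zeros: 1100001000110000. Divide by 10011 (XOR where the leading bit is 1):
  pos 0: 11000 XOR 10011 = 01011
  pos 1: 10110 XOR 10011 = 00101
  pos 3: 10110 XOR 10011 = 00101
  pos 5: 10100 XOR 10011 = 00111
  pos 7: 11111 XOR 10011 = 01100
  pos 8: 11000 XOR 10011 = 01011
  pos 9: 10110 XOR 10011 = 00101
  pos 11: 10100 XOR 10011 = 00111
Remainder (last 4 bits) = 0111. This is the CRC / FCS.

0111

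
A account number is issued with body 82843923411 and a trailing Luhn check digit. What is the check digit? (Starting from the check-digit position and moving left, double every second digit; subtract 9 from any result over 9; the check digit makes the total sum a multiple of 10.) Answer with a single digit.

Partial digits right→left: 1 1 4 3 2 9 3 4 8 2 8
Double every second digit counting from the check-digit position (so the 1st, 3rd, 5th, ... of the partial from the right).
  doubled (with −9 where >9): 2 8 4 6 7 7 → sum 34
  kept as-is: 1 3 9 4 2 → sum 19
Total = 34 + 19 = 53.
Check digit = (10 − (53 mod 10)) mod 10 = 7.

7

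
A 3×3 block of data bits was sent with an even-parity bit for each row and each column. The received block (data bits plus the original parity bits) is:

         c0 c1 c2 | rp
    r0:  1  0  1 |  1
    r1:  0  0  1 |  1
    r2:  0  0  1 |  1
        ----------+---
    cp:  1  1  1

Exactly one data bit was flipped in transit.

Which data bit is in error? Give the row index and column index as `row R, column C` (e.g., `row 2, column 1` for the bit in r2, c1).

row 0, column 1

Recompute each row's even parity and compare to rp:
  r0: data parity 0, sent rp 1 → mismatch
  r1: data parity 1, sent rp 1 → ok
  r2: data parity 1, sent rp 1 → ok
Recompute each column's even parity and compare to cp:
  c0: data parity 1, sent cp 1 → ok
  c1: data parity 0, sent cp 1 → mismatch
  c2: data parity 1, sent cp 1 → ok
Exactly one row (r0) and one column (c1) fail → the flipped bit is at their intersection.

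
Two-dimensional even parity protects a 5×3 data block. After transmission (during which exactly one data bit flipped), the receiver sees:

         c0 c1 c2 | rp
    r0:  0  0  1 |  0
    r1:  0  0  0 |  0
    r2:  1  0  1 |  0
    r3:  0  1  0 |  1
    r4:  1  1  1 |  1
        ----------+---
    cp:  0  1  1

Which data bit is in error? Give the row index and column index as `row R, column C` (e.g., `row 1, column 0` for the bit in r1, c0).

row 0, column 1

Recompute each row's even parity and compare to rp:
  r0: data parity 1, sent rp 0 → mismatch
  r1: data parity 0, sent rp 0 → ok
  r2: data parity 0, sent rp 0 → ok
  r3: data parity 1, sent rp 1 → ok
  r4: data parity 1, sent rp 1 → ok
Recompute each column's even parity and compare to cp:
  c0: data parity 0, sent cp 0 → ok
  c1: data parity 0, sent cp 1 → mismatch
  c2: data parity 1, sent cp 1 → ok
Exactly one row (r0) and one column (c1) fail → the flipped bit is at their intersection.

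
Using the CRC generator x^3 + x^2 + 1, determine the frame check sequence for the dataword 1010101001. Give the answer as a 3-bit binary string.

Append 3 zeros: 1010101001000. Divide by 1101 (XOR where the leading bit is 1):
  pos 0: 1010 XOR 1101 = 0111
  pos 1: 1111 XOR 1101 = 0010
  pos 3: 1001 XOR 1101 = 0100
  pos 4: 1000 XOR 1101 = 0101
  pos 5: 1010 XOR 1101 = 0111
  pos 6: 1111 XOR 1101 = 0010
  pos 8: 1000 XOR 1101 = 0101
  pos 9: 1010 XOR 1101 = 0111
Remainder (last 3 bits) = 111. This is the CRC / FCS.

111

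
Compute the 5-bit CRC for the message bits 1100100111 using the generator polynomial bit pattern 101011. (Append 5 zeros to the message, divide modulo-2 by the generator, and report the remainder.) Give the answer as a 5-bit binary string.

Append 5 zeros: 110010011100000. Divide by 101011 (XOR where the leading bit is 1):
  pos 0: 110010 XOR 101011 = 011001
  pos 1: 110010 XOR 101011 = 011001
  pos 2: 110011 XOR 101011 = 011000
  pos 3: 110001 XOR 101011 = 011010
  pos 4: 110101 XOR 101011 = 011110
  pos 5: 111100 XOR 101011 = 010111
  pos 6: 101110 XOR 101011 = 000101
  pos 9: 101000 XOR 101011 = 000011
Remainder (last 5 bits) = 00011. This is the CRC / FCS.

00011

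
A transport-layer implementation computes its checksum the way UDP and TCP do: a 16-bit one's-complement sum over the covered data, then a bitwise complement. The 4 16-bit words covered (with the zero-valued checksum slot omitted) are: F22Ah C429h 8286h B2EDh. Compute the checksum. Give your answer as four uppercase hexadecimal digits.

One's-complement addition (fold any carry out of bit 15 back into bit 0):
  0xF22A + 0xC429 = 0x1B653 → wrap carry → 0xB654
  0xB654 + 0x8286 = 0x138DA → wrap carry → 0x38DB
  0x38DB + 0xB2ED = 0x0EBC8
One's-complement sum = 0xEBC8.
Checksum = ~0xEBC8 & 0xFFFF = 0x1437.

1437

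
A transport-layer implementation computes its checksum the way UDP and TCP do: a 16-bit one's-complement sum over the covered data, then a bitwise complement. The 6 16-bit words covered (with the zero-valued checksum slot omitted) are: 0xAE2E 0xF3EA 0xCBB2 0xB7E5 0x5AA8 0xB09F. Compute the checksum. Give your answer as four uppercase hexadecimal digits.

One's-complement addition (fold any carry out of bit 15 back into bit 0):
  0xAE2E + 0xF3EA = 0x1A218 → wrap carry → 0xA219
  0xA219 + 0xCBB2 = 0x16DCB → wrap carry → 0x6DCC
  0x6DCC + 0xB7E5 = 0x125B1 → wrap carry → 0x25B2
  0x25B2 + 0x5AA8 = 0x0805A
  0x805A + 0xB09F = 0x130F9 → wrap carry → 0x30FA
One's-complement sum = 0x30FA.
Checksum = ~0x30FA & 0xFFFF = 0xCF05.

CF05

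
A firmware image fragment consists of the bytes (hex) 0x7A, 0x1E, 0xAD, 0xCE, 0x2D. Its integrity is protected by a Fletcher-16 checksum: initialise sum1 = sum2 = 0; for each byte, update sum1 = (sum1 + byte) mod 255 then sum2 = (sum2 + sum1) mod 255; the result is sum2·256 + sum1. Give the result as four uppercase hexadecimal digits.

Running sums (mod 255):
  after byte 0 (0x7A): sum1=122, sum2=122
  after byte 1 (0x1E): sum1=152, sum2=19
  after byte 2 (0xAD): sum1=70, sum2=89
  after byte 3 (0xCE): sum1=21, sum2=110
  after byte 4 (0x2D): sum1=66, sum2=176
Checksum = sum2·256 + sum1 = 176·256 + 66 = 45122 = 0xB042.

B042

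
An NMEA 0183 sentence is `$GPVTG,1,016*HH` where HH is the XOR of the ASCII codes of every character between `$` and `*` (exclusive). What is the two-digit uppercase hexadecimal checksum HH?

XOR the ASCII codes of the payload characters:
  'G' = 0x47 → acc = 0x47
  'P' = 0x50 → acc = 0x17
  'V' = 0x56 → acc = 0x41
  'T' = 0x54 → acc = 0x15
  'G' = 0x47 → acc = 0x52
  ',' = 0x2C → acc = 0x7E
  '1' = 0x31 → acc = 0x4F
  ',' = 0x2C → acc = 0x63
  '0' = 0x30 → acc = 0x53
  '1' = 0x31 → acc = 0x62
  '6' = 0x36 → acc = 0x54
Checksum = 0x54.

54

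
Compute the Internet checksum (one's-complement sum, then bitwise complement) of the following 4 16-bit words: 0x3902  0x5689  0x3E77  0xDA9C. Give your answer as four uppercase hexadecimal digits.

One's-complement addition (fold any carry out of bit 15 back into bit 0):
  0x3902 + 0x5689 = 0x08F8B
  0x8F8B + 0x3E77 = 0x0CE02
  0xCE02 + 0xDA9C = 0x1A89E → wrap carry → 0xA89F
One's-complement sum = 0xA89F.
Checksum = ~0xA89F & 0xFFFF = 0x5760.

5760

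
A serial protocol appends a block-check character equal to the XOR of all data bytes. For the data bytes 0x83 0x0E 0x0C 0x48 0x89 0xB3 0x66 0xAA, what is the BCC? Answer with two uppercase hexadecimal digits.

3F

XOR the bytes together:
  start with 0x83
  0x83 ⊕ 0x0E = 0x8D
  0x8D ⊕ 0x0C = 0x81
  0x81 ⊕ 0x48 = 0xC9
  0xC9 ⊕ 0x89 = 0x40
  0x40 ⊕ 0xB3 = 0xF3
  0xF3 ⊕ 0x66 = 0x95
  0x95 ⊕ 0xAA = 0x3F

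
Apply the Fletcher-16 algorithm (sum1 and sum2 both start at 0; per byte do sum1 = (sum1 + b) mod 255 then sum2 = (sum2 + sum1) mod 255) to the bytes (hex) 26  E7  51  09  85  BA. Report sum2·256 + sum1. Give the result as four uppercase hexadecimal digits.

92A8

Running sums (mod 255):
  after byte 0 (26): sum1=38, sum2=38
  after byte 1 (E7): sum1=14, sum2=52
  after byte 2 (51): sum1=95, sum2=147
  after byte 3 (09): sum1=104, sum2=251
  after byte 4 (85): sum1=237, sum2=233
  after byte 5 (BA): sum1=168, sum2=146
Checksum = sum2·256 + sum1 = 146·256 + 168 = 37544 = 0x92A8.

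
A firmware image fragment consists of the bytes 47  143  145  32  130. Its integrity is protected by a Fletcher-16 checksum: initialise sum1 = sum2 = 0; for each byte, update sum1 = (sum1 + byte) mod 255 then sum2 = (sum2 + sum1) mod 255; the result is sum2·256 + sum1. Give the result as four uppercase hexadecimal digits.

Running sums (mod 255):
  after byte 0 (47): sum1=47, sum2=47
  after byte 1 (143): sum1=190, sum2=237
  after byte 2 (145): sum1=80, sum2=62
  after byte 3 (32): sum1=112, sum2=174
  after byte 4 (130): sum1=242, sum2=161
Checksum = sum2·256 + sum1 = 161·256 + 242 = 41458 = 0xA1F2.

A1F2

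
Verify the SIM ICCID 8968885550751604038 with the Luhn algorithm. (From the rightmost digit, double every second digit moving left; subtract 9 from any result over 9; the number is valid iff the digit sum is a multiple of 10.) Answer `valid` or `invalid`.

From the right, keep odd positions and double even positions (subtract 9 from any doubled value over 9):
  doubled (positions 2,4,...): 6 8 3 1 0 1 7 7 9 → sum 42
  kept (positions 1,3,...): 8 0 0 1 7 5 5 8 6 8 → sum 48
Total = 90.
90 mod 10 = 0, so the number is valid.

valid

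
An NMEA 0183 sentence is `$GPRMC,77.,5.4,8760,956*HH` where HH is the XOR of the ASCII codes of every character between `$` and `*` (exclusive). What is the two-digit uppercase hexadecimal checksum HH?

XOR the ASCII codes of the payload characters:
  'G' = 0x47 → acc = 0x47
  'P' = 0x50 → acc = 0x17
  'R' = 0x52 → acc = 0x45
  'M' = 0x4D → acc = 0x08
  'C' = 0x43 → acc = 0x4B
  ',' = 0x2C → acc = 0x67
  '7' = 0x37 → acc = 0x50
  '7' = 0x37 → acc = 0x67
  '.' = 0x2E → acc = 0x49
  ',' = 0x2C → acc = 0x65
  '5' = 0x35 → acc = 0x50
  '.' = 0x2E → acc = 0x7E
  '4' = 0x34 → acc = 0x4A
  ',' = 0x2C → acc = 0x66
  '8' = 0x38 → acc = 0x5E
  '7' = 0x37 → acc = 0x69
  '6' = 0x36 → acc = 0x5F
  '0' = 0x30 → acc = 0x6F
  ',' = 0x2C → acc = 0x43
  '9' = 0x39 → acc = 0x7A
  '5' = 0x35 → acc = 0x4F
  '6' = 0x36 → acc = 0x79
Checksum = 0x79.

79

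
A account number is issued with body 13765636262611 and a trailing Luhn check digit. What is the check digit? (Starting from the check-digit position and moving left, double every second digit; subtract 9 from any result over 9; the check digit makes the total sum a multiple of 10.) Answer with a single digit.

6

Partial digits right→left: 1 1 6 2 6 2 6 3 6 5 6 7 3 1
Double every second digit counting from the check-digit position (so the 1st, 3rd, 5th, ... of the partial from the right).
  doubled (with −9 where >9): 2 3 3 3 3 3 6 → sum 23
  kept as-is: 1 2 2 3 5 7 1 → sum 21
Total = 23 + 21 = 44.
Check digit = (10 − (44 mod 10)) mod 10 = 6.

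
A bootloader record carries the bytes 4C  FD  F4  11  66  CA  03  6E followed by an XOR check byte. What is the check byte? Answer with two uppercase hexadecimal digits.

XOR the bytes together:
  start with 0x4C
  0x4C ⊕ 0xFD = 0xB1
  0xB1 ⊕ 0xF4 = 0x45
  0x45 ⊕ 0x11 = 0x54
  0x54 ⊕ 0x66 = 0x32
  0x32 ⊕ 0xCA = 0xF8
  0xF8 ⊕ 0x03 = 0xFB
  0xFB ⊕ 0x6E = 0x95

95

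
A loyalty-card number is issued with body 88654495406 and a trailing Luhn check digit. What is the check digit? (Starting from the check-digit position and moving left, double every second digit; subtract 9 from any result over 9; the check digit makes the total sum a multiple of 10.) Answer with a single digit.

Partial digits right→left: 6 0 4 5 9 4 4 5 6 8 8
Double every second digit counting from the check-digit position (so the 1st, 3rd, 5th, ... of the partial from the right).
  doubled (with −9 where >9): 3 8 9 8 3 7 → sum 38
  kept as-is: 0 5 4 5 8 → sum 22
Total = 38 + 22 = 60.
Check digit = (10 − (60 mod 10)) mod 10 = 0.

0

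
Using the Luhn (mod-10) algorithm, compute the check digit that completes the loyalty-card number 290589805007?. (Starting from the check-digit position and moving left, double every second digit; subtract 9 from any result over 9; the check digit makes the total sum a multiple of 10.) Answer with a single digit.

Partial digits right→left: 7 0 0 5 0 8 9 8 5 0 9 2
Double every second digit counting from the check-digit position (so the 1st, 3rd, 5th, ... of the partial from the right).
  doubled (with −9 where >9): 5 0 0 9 1 9 → sum 24
  kept as-is: 0 5 8 8 0 2 → sum 23
Total = 24 + 23 = 47.
Check digit = (10 − (47 mod 10)) mod 10 = 3.

3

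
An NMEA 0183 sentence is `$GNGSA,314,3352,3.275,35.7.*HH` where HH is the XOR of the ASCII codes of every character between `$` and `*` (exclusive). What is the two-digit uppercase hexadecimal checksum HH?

XOR the ASCII codes of the payload characters:
  'G' = 0x47 → acc = 0x47
  'N' = 0x4E → acc = 0x09
  'G' = 0x47 → acc = 0x4E
  'S' = 0x53 → acc = 0x1D
  'A' = 0x41 → acc = 0x5C
  ',' = 0x2C → acc = 0x70
  '3' = 0x33 → acc = 0x43
  '1' = 0x31 → acc = 0x72
  '4' = 0x34 → acc = 0x46
  ',' = 0x2C → acc = 0x6A
  '3' = 0x33 → acc = 0x59
  '3' = 0x33 → acc = 0x6A
  '5' = 0x35 → acc = 0x5F
  '2' = 0x32 → acc = 0x6D
  ',' = 0x2C → acc = 0x41
  '3' = 0x33 → acc = 0x72
  '.' = 0x2E → acc = 0x5C
  '2' = 0x32 → acc = 0x6E
  '7' = 0x37 → acc = 0x59
  '5' = 0x35 → acc = 0x6C
  ',' = 0x2C → acc = 0x40
  '3' = 0x33 → acc = 0x73
  '5' = 0x35 → acc = 0x46
  '.' = 0x2E → acc = 0x68
  '7' = 0x37 → acc = 0x5F
  '.' = 0x2E → acc = 0x71
Checksum = 0x71.

71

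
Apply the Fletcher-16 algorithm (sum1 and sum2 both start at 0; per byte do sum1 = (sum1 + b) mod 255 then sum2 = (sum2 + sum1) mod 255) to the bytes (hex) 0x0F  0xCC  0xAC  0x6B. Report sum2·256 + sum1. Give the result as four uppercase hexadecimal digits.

67F3

Running sums (mod 255):
  after byte 0 (0x0F): sum1=15, sum2=15
  after byte 1 (0xCC): sum1=219, sum2=234
  after byte 2 (0xAC): sum1=136, sum2=115
  after byte 3 (0x6B): sum1=243, sum2=103
Checksum = sum2·256 + sum1 = 103·256 + 243 = 26611 = 0x67F3.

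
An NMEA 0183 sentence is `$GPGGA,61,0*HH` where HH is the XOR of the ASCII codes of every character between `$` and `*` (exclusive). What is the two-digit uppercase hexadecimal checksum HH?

61

XOR the ASCII codes of the payload characters:
  'G' = 0x47 → acc = 0x47
  'P' = 0x50 → acc = 0x17
  'G' = 0x47 → acc = 0x50
  'G' = 0x47 → acc = 0x17
  'A' = 0x41 → acc = 0x56
  ',' = 0x2C → acc = 0x7A
  '6' = 0x36 → acc = 0x4C
  '1' = 0x31 → acc = 0x7D
  ',' = 0x2C → acc = 0x51
  '0' = 0x30 → acc = 0x61
Checksum = 0x61.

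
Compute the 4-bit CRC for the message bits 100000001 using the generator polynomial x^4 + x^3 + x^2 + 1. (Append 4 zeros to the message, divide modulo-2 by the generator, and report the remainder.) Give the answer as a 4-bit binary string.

1010

Append 4 zeros: 1000000010000. Divide by 11101 (XOR where the leading bit is 1):
  pos 0: 10000 XOR 11101 = 01101
  pos 1: 11010 XOR 11101 = 00111
  pos 3: 11100 XOR 11101 = 00001
  pos 7: 11000 XOR 11101 = 00101
Remainder (last 4 bits) = 1010. This is the CRC / FCS.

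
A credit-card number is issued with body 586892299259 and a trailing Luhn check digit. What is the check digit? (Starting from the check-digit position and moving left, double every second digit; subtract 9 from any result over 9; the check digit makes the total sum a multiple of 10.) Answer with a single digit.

4

Partial digits right→left: 9 5 2 9 9 2 2 9 8 6 8 5
Double every second digit counting from the check-digit position (so the 1st, 3rd, 5th, ... of the partial from the right).
  doubled (with −9 where >9): 9 4 9 4 7 7 → sum 40
  kept as-is: 5 9 2 9 6 5 → sum 36
Total = 40 + 36 = 76.
Check digit = (10 − (76 mod 10)) mod 10 = 4.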